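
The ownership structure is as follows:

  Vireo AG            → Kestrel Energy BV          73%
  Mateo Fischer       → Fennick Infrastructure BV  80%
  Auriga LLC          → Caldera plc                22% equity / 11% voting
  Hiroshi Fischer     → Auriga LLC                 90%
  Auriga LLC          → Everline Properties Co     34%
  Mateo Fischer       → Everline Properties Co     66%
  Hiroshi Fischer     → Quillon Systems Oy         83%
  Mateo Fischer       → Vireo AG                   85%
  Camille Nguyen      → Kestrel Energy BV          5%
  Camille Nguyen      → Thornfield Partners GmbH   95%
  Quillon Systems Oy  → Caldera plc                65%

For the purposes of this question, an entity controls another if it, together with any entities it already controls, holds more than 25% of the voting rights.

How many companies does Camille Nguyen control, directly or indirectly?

Camille holds 95% of Thornfield, so Camille controls Thornfield.
No other company's threshold is met.
Camille controls 1 company.

1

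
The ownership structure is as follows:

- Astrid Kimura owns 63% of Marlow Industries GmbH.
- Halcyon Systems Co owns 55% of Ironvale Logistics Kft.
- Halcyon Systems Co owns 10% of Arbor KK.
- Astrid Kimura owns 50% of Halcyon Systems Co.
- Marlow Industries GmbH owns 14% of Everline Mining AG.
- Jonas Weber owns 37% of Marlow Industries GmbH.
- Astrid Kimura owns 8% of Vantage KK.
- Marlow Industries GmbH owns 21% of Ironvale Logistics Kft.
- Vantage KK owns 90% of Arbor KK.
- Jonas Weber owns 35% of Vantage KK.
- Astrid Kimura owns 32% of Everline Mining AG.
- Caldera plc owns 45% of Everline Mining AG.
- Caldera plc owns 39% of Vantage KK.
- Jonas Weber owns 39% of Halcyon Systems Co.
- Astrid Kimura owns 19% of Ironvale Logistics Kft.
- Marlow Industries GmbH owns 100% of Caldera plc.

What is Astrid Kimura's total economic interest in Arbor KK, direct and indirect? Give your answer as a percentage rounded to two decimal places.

Astrid reaches Arbor along 3 paths.
Via Vantage: 8% × 90% = 7.2%.
Via Marlow → Caldera → Vantage: 63% × 100% × 39% × 90% = 22.113%.
Via Halcyon: 50% × 10% = 5%.
Total: 7.2% + 22.113% + 5% = 34.313%.
Rounded: 34.31%.

34.31%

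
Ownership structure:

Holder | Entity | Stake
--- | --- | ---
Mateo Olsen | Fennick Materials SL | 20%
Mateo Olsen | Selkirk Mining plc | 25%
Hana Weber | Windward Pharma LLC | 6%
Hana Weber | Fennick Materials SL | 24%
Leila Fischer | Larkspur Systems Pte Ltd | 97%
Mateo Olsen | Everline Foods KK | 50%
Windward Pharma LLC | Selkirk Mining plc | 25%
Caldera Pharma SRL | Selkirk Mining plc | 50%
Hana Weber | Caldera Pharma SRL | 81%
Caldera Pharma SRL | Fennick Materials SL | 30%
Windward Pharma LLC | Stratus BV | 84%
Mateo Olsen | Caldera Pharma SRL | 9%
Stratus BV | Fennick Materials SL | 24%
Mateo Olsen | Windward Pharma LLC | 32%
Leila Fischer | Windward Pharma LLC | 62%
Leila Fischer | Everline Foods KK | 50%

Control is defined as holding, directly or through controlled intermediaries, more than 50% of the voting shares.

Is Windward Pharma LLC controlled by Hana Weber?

Hana holds 81% of Caldera, so Hana controls Caldera.
Caldera and Hana together hold 30% + 24% = 54% of Fennick, so Hana controls Fennick.
In Windward, Hana's side holds only 6%, not > 50%.
So Hana does not control Windward.

No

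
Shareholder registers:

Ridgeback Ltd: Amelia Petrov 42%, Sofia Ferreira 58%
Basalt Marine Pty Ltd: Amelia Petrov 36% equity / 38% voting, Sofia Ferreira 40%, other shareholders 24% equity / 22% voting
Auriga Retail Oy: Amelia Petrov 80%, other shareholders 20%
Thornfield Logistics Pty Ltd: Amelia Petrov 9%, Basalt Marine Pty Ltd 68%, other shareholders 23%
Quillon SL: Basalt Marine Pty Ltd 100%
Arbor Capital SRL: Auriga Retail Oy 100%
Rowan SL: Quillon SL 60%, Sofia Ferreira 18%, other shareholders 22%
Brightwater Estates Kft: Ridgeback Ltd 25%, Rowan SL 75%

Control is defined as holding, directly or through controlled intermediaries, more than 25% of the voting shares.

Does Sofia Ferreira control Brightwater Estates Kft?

Yes

Sofia holds 58% of Ridgeback, so Sofia controls Ridgeback.
Sofia holds 40% of Basalt, so Sofia controls Basalt.
Basalt holds 100% of Quillon, so Sofia controls Quillon.
Quillon and Sofia together hold 60% + 18% = 78% of Rowan, so Sofia controls Rowan.
Ridgeback and Rowan together hold 25% + 75% = 100% of Brightwater, so Sofia controls Brightwater.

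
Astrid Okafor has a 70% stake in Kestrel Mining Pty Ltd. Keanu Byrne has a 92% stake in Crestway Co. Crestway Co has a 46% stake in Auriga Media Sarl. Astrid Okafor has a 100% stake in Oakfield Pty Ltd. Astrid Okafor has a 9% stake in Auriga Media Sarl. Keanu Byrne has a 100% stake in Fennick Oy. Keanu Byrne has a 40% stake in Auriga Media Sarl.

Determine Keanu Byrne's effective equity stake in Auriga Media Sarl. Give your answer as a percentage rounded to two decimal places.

Keanu reaches Auriga along 2 paths.
Via Crestway: 92% × 46% = 42.32%.
Direct stake: 40% = 40%.
Total: 42.32% + 40% = 82.32%.

82.32%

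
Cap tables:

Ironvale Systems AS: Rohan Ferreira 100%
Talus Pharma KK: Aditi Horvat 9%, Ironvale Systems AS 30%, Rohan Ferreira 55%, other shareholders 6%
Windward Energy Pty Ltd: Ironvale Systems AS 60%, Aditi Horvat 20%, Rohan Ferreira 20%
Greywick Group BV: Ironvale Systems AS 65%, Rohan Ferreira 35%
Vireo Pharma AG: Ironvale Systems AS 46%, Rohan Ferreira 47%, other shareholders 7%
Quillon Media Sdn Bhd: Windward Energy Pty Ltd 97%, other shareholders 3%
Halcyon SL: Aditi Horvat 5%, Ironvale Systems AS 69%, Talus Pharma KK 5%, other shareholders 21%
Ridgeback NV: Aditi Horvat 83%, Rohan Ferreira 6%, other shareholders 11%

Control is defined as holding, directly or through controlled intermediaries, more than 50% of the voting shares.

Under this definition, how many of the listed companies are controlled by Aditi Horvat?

Aditi holds 83% of Ridgeback, so Aditi controls Ridgeback.
No other company's threshold is met.
Aditi controls 1 company.

1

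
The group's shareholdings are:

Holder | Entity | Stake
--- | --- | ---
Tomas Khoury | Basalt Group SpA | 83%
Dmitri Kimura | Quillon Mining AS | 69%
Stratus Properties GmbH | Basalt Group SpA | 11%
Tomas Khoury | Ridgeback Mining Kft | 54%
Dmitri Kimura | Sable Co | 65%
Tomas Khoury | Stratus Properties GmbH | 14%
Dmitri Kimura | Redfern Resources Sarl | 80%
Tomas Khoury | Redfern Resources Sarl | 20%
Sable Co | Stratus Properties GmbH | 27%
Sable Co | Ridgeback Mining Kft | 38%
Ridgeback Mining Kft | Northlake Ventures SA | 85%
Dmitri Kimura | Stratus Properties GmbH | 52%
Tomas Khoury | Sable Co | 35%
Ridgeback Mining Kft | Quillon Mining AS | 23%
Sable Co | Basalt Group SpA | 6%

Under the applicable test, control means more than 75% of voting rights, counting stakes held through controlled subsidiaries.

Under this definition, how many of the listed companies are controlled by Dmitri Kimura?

1

Dmitri holds 80% of Redfern, so Dmitri controls Redfern.
No other company's threshold is met.
Dmitri controls 1 company.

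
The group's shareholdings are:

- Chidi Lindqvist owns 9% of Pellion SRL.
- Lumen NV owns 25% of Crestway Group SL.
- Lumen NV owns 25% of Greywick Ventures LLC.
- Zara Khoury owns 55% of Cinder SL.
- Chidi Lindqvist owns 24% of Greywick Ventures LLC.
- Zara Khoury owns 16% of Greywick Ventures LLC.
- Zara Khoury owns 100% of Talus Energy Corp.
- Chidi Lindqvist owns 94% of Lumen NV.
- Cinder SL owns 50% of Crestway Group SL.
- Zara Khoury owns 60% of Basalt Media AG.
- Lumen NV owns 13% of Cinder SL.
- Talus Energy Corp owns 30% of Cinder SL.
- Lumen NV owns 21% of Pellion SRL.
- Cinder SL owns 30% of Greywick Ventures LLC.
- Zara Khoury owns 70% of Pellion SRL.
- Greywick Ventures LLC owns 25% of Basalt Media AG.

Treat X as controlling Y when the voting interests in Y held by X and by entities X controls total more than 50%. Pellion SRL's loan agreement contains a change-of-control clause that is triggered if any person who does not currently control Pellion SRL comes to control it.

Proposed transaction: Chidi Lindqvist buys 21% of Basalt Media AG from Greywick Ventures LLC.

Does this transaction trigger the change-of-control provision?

The purchase adds only to Chidi's holdings (Greywick's stake shrinks), so Chidi is the only person who could newly come to control Pellion.
Chidi holds 94% of Lumen, so Chidi controls Lumen.
In Pellion, Chidi's side holds only 21% + 9% = 30%, not > 50%.
So before the transaction, Chidi does not control Pellion.
After the purchase, Chidi holds 21% of Basalt directly, and Greywick's stake falls to 4%.
Chidi's side now holds 21% of Basalt, not > 50%, so Chidi still does not control Basalt.
After the transaction, Chidi's side holds 21% + 9% = 30% of Pellion, not > 50%, so Chidi still does not control Pellion.
No new person acquires control, so the clause is not triggered.

No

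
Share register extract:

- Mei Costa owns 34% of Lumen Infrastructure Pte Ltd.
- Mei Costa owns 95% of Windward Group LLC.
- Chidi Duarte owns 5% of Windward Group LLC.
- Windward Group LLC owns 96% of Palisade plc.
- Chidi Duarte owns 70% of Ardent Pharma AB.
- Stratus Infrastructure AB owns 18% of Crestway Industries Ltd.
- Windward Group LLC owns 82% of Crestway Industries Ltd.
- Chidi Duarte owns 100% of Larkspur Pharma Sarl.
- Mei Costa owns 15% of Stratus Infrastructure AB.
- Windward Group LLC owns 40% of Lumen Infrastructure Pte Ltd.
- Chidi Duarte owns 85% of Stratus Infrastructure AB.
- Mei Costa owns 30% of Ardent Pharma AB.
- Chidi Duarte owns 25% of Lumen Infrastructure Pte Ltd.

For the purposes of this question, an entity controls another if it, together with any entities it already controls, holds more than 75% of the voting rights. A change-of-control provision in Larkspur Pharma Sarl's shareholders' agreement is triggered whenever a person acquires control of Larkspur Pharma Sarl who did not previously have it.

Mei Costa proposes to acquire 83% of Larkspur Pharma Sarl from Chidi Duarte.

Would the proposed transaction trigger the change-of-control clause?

Yes

The purchase adds only to Mei's holdings (Chidi's stake shrinks), so Mei is the only person who could newly come to control Larkspur.
Mei holds 95% of Windward, so Mei controls Windward.
Windward holds 82% of Crestway, so Mei controls Crestway.
Windward holds 96% of Palisade, so Mei controls Palisade.
Neither Mei nor any entity Mei controls holds any voting interest in Larkspur.
So before the transaction, Mei does not control Larkspur.
After the purchase, Mei holds 83% of Larkspur directly, and Chidi's stake falls to 17%.
Mei holds 83% of Larkspur, so Mei controls Larkspur.
Mei did not control Larkspur before and does after, so the clause is triggered.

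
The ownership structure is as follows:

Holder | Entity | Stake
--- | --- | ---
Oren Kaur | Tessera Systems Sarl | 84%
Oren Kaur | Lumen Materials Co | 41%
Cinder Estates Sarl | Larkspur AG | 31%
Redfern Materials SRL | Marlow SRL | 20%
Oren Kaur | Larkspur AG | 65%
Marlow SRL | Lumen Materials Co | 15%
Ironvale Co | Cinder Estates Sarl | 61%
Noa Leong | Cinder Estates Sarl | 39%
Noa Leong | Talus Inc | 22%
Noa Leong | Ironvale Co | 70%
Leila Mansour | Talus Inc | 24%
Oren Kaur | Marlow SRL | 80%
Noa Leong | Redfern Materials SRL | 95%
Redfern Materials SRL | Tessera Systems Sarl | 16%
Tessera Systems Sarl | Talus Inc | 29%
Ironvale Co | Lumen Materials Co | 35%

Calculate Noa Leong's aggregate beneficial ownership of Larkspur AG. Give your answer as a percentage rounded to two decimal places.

25.33%

Noa reaches Larkspur along 2 paths.
Via Cinder: 39% × 31% = 12.09%.
Via Ironvale → Cinder: 70% × 61% × 31% = 13.237%.
Total: 12.09% + 13.237% = 25.327%.
Rounded: 25.33%.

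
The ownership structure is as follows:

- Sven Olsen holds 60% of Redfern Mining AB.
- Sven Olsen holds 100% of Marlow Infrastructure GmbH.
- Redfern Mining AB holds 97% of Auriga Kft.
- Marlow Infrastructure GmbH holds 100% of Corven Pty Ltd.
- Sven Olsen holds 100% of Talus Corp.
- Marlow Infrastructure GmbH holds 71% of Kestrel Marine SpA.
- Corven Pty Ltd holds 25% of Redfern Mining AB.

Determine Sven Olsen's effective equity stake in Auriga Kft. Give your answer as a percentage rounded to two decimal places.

Sven reaches Auriga along 2 paths.
Via Marlow → Corven → Redfern: 100% × 100% × 25% × 97% = 24.25%.
Via Redfern: 60% × 97% = 58.2%.
Total: 24.25% + 58.2% = 82.45%.

82.45%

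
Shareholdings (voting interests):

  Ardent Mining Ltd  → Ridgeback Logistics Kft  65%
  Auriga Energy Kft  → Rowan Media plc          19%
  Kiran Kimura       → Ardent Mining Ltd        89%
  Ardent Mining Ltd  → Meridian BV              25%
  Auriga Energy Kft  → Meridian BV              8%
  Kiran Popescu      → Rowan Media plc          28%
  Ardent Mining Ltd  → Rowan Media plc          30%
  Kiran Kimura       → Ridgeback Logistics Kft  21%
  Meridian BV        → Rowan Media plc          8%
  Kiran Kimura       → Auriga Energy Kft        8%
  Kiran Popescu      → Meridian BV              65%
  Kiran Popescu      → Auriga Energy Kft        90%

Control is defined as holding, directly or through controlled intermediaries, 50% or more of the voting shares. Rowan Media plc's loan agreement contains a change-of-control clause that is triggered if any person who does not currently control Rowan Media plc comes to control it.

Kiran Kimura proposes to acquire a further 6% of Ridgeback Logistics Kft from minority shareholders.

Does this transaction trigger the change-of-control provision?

The purchase changes only Kiran Kimura's holdings, so Kiran Kimura is the only person who could newly come to control Rowan.
Kiran Kimura holds 89% of Ardent, so Kiran Kimura controls Ardent.
Ardent and Kiran Kimura together hold 65% + 21% = 86% of Ridgeback, so Kiran Kimura controls Ridgeback.
In Rowan, Kiran Kimura's side holds only 30%, not ≥ 50%.
So before the transaction, Kiran Kimura does not control Rowan.
After the purchase, Kiran Kimura's direct stake in Ridgeback rises to 21% + 6% = 27%.
Ardent and Kiran Kimura together hold 65% + 27% = 92% of Ridgeback, so Kiran Kimura controls Ridgeback.
After the transaction, Kiran Kimura's side holds 30% of Rowan, not ≥ 50%, so Kiran Kimura still does not control Rowan.
No new person acquires control, so the clause is not triggered.

No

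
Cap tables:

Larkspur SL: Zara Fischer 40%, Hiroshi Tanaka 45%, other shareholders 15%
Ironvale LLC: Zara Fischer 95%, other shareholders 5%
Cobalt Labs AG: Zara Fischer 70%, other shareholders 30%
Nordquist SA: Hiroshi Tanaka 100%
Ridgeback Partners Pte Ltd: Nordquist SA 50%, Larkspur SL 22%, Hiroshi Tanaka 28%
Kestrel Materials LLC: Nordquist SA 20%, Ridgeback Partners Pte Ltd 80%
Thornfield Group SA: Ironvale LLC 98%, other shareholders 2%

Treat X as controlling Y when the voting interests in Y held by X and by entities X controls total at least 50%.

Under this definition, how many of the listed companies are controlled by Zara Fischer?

Zara holds 95% of Ironvale, so Zara controls Ironvale.
Zara holds 70% of Cobalt, so Zara controls Cobalt.
Ironvale holds 98% of Thornfield, so Zara controls Thornfield.
No other company's threshold is met.
Zara controls 3 companies.

3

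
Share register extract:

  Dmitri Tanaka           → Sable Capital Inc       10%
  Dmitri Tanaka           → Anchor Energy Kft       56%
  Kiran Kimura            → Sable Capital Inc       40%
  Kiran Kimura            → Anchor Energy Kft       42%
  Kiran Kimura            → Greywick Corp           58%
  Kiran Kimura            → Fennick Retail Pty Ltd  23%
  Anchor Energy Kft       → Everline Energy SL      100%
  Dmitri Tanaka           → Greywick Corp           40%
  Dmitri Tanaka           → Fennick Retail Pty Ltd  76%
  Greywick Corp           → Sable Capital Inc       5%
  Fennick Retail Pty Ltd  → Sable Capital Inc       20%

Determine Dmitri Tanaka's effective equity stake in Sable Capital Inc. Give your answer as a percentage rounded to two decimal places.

27.20%

Dmitri reaches Sable along 3 paths.
Via Fennick: 76% × 20% = 15.2%.
Direct stake: 10% = 10%.
Via Greywick: 40% × 5% = 2%.
Total: 15.2% + 10% + 2% = 27.2%.
Rounded: 27.20%.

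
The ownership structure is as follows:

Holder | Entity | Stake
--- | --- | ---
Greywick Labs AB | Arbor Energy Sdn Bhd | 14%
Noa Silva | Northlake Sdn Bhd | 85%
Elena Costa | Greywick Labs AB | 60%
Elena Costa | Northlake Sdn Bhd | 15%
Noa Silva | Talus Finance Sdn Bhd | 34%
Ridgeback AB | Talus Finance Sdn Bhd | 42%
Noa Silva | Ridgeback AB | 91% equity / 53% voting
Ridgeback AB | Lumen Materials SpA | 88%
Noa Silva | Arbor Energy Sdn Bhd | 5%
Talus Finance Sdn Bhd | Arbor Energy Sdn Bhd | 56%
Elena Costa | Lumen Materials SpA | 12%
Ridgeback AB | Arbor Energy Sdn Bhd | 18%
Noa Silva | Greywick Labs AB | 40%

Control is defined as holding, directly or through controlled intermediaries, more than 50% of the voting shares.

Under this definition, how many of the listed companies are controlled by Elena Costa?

1

Elena holds 60% of Greywick, so Elena controls Greywick.
No other company's threshold is met.
Elena controls 1 company.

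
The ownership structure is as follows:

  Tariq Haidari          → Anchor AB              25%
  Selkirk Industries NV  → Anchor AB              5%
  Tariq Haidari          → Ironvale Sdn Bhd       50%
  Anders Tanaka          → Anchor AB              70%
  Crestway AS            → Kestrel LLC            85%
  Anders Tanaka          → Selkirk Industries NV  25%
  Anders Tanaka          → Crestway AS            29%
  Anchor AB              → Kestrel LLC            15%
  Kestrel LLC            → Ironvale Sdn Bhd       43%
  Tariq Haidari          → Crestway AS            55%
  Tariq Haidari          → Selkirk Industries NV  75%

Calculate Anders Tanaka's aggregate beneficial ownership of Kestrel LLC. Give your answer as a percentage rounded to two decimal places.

35.34%

Anders reaches Kestrel along 3 paths.
Via Selkirk → Anchor: 25% × 5% × 15% = 0.1875%.
Via Anchor: 70% × 15% = 10.5%.
Via Crestway: 29% × 85% = 24.65%.
Total: 0.1875% + 10.5% + 24.65% = 35.3375%.
Rounded: 35.34%.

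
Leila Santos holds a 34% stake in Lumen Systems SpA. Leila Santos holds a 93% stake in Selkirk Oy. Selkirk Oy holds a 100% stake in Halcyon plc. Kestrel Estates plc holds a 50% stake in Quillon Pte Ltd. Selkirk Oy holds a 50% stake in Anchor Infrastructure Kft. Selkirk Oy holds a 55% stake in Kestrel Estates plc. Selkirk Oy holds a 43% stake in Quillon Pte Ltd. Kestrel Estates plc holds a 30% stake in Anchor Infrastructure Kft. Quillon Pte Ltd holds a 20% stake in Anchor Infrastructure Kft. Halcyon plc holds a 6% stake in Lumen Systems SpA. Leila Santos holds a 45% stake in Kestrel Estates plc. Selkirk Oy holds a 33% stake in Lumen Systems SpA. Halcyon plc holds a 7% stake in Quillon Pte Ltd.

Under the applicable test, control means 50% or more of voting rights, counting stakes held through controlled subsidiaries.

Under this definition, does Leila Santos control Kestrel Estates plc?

Yes

Leila holds 93% of Selkirk, so Leila controls Selkirk.
Leila and Selkirk together hold 45% + 55% = 100% of Kestrel, so Leila controls Kestrel.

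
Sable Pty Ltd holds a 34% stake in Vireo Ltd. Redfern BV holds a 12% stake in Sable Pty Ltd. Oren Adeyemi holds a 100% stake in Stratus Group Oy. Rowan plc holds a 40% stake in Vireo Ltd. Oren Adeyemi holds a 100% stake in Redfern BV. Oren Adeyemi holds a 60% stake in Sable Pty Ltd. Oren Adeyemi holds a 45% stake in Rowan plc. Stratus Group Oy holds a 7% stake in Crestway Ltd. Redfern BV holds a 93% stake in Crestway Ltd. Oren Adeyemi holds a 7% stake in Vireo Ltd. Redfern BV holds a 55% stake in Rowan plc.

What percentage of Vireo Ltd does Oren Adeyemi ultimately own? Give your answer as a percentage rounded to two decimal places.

Oren reaches Vireo along 5 paths.
Direct stake: 7% = 7%.
Via Redfern → Rowan: 100% × 55% × 40% = 22%.
Via Rowan: 45% × 40% = 18%.
Via Redfern → Sable: 100% × 12% × 34% = 4.08%.
Via Sable: 60% × 34% = 20.4%.
Total: 7% + 22% + 18% + 4.08% + 20.4% = 71.48%.

71.48%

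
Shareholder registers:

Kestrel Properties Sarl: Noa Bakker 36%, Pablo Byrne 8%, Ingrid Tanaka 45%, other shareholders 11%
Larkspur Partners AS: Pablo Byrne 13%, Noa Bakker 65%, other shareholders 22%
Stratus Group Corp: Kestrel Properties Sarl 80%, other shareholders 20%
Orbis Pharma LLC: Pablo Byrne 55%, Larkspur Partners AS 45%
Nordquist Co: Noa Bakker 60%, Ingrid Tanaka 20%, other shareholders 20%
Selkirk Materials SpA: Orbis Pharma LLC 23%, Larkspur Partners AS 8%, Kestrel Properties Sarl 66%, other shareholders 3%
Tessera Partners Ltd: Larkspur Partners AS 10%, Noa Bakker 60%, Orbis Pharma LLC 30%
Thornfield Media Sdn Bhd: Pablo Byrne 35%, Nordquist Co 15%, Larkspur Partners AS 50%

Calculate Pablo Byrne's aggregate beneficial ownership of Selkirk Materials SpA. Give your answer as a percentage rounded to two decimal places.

20.32%

Pablo reaches Selkirk along 4 paths.
Via Orbis: 55% × 23% = 12.65%.
Via Larkspur → Orbis: 13% × 45% × 23% = 1.3455%.
Via Larkspur: 13% × 8% = 1.04%.
Via Kestrel: 8% × 66% = 5.28%.
Total: 12.65% + 1.3455% + 1.04% + 5.28% = 20.3155%.
Rounded: 20.32%.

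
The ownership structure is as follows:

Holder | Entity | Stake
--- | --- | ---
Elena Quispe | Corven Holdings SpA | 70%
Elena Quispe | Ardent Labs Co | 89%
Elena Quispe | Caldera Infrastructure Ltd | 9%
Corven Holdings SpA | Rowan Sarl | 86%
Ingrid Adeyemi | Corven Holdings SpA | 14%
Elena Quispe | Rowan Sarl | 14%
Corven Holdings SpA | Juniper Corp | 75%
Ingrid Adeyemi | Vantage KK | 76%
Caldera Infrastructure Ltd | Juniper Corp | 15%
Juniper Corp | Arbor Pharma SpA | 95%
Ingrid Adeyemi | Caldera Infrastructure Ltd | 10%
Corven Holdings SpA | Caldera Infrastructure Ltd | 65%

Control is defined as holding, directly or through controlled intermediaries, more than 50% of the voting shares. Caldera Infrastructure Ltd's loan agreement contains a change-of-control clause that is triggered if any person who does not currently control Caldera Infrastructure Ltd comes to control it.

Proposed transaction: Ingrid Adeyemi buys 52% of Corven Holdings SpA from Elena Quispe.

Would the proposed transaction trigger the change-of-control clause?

The purchase adds only to Ingrid's holdings (Elena's stake shrinks), so Ingrid is the only person who could newly come to control Caldera.
Ingrid holds 76% of Vantage, so Ingrid controls Vantage.
In Caldera, Ingrid's side holds only 10%, not > 50%.
So before the transaction, Ingrid does not control Caldera.
After the purchase, Ingrid's direct stake in Corven rises to 14% + 52% = 66%, and Elena's stake falls to 18%.
Ingrid holds 66% of Corven, so Ingrid controls Corven.
Ingrid and Corven together hold 10% + 65% = 75% of Caldera, so Ingrid controls Caldera.
Ingrid did not control Caldera before and does after, so the clause is triggered.

Yes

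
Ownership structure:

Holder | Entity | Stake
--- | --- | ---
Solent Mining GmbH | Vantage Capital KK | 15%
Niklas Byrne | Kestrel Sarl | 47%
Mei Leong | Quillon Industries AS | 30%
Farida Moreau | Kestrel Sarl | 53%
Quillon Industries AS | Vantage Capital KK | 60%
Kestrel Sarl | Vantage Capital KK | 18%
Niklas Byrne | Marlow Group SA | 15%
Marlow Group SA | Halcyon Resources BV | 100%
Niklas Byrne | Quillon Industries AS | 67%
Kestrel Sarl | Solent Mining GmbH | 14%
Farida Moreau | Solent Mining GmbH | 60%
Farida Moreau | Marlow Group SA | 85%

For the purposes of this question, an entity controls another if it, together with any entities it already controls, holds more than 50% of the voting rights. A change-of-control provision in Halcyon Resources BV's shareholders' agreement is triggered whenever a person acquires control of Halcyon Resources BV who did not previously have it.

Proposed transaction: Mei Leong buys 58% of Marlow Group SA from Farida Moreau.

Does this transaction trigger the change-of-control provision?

The purchase adds only to Mei's holdings (Farida's stake shrinks), so Mei is the only person who could newly come to control Halcyon.
Mei's largest direct stake is 30% in Quillon, which does not meet the threshold, so Mei controls no company.
Neither Mei nor any entity Mei controls holds any voting interest in Halcyon.
So before the transaction, Mei does not control Halcyon.
After the purchase, Mei holds 58% of Marlow directly, and Farida's stake falls to 27%.
Mei holds 58% of Marlow, so Mei controls Marlow.
Marlow holds 100% of Halcyon, so Mei controls Halcyon.
Mei did not control Halcyon before and does after, so the clause is triggered.

Yes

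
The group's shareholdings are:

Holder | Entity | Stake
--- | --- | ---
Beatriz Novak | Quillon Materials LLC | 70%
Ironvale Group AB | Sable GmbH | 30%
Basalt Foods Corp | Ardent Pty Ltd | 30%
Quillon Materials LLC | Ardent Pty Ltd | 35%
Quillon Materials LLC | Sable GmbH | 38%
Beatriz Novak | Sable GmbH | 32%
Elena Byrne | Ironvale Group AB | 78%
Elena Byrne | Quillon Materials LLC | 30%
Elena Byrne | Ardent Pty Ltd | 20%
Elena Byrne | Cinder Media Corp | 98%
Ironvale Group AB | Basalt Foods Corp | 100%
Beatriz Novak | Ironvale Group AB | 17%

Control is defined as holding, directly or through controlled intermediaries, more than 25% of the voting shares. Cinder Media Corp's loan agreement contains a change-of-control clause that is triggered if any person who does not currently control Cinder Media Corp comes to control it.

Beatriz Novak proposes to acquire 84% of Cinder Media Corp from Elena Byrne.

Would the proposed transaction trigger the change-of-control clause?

The purchase adds only to Beatriz's holdings (Elena's stake shrinks), so Beatriz is the only person who could newly come to control Cinder.
Beatriz holds 70% of Quillon, so Beatriz controls Quillon.
Beatriz and Quillon together hold 32% + 38% = 70% of Sable, so Beatriz controls Sable.
Quillon holds 35% of Ardent, so Beatriz controls Ardent.
Neither Beatriz nor any entity Beatriz controls holds any voting interest in Cinder.
So before the transaction, Beatriz does not control Cinder.
After the purchase, Beatriz holds 84% of Cinder directly, and Elena's stake falls to 14%.
Beatriz holds 84% of Cinder, so Beatriz controls Cinder.
Beatriz did not control Cinder before and does after, so the clause is triggered.

Yes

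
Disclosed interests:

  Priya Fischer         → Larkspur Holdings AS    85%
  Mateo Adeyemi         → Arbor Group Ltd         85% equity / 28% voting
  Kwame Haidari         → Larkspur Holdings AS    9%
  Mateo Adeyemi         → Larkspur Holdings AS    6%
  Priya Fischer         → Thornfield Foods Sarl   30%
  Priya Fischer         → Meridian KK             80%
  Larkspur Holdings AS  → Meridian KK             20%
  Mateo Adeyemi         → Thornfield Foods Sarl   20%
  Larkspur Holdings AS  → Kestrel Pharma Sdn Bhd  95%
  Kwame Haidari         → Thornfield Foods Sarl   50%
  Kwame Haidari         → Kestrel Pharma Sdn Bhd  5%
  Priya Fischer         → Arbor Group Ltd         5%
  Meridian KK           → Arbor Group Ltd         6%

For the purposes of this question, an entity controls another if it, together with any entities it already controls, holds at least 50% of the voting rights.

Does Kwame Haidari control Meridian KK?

No

Kwame holds 50% of Thornfield, so Kwame controls Thornfield.
Neither Kwame nor any entity Kwame controls holds any voting interest in Meridian.
So Kwame does not control Meridian.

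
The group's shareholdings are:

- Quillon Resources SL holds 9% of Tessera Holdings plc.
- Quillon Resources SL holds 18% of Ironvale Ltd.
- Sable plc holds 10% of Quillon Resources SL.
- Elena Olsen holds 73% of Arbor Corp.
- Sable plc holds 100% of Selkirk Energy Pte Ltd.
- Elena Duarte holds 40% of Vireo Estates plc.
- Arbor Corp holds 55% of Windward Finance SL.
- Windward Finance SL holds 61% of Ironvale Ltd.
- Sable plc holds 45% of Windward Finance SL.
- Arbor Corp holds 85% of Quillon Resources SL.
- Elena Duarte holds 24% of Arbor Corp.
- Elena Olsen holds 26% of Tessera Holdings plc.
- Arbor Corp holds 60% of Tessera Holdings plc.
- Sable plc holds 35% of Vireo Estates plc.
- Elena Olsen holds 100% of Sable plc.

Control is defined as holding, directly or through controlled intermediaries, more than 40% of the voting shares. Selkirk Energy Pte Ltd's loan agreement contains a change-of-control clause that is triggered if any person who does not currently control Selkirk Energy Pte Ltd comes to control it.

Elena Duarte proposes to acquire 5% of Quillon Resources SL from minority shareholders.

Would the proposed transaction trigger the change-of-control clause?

The purchase changes only Elena Duarte's holdings, so Elena Duarte is the only person who could newly come to control Selkirk.
Elena Duarte's largest direct stake is 40% in Vireo, which does not meet the threshold, so Elena Duarte controls no company.
Neither Elena Duarte nor any entity Elena Duarte controls holds any voting interest in Selkirk.
So before the transaction, Elena Duarte does not control Selkirk.
After the purchase, Elena Duarte holds 5% of Quillon directly.
Elena Duarte's side now holds 5% of Quillon, not > 40%, so Elena Duarte still does not control Quillon.
After the transaction, neither Elena Duarte nor any entity Elena Duarte controls holds a voting interest in Selkirk, so Elena Duarte still does not control it.
No new person acquires control, so the clause is not triggered.

No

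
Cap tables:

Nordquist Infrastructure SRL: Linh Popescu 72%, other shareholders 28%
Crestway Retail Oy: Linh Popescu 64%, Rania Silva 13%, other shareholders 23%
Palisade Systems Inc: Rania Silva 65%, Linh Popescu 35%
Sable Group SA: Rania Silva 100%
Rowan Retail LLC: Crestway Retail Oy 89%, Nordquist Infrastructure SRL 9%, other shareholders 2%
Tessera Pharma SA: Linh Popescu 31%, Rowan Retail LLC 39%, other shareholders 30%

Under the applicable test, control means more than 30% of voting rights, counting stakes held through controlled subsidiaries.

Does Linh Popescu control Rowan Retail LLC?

Yes

Linh holds 72% of Nordquist, so Linh controls Nordquist.
Linh holds 64% of Crestway, so Linh controls Crestway.
Crestway and Nordquist together hold 89% + 9% = 98% of Rowan, so Linh controls Rowan.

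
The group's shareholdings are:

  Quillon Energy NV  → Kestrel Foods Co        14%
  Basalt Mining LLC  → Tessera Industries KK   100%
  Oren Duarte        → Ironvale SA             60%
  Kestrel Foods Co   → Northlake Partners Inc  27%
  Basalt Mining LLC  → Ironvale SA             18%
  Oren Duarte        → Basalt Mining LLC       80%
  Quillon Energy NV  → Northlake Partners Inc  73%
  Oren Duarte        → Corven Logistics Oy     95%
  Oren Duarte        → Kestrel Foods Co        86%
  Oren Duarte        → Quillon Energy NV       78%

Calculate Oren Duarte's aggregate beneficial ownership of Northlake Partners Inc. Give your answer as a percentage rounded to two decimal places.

Oren reaches Northlake along 3 paths.
Via Kestrel: 86% × 27% = 23.22%.
Via Quillon → Kestrel: 78% × 14% × 27% = 2.9484%.
Via Quillon: 78% × 73% = 56.94%.
Total: 23.22% + 2.9484% + 56.94% = 83.1084%.
Rounded: 83.11%.

83.11%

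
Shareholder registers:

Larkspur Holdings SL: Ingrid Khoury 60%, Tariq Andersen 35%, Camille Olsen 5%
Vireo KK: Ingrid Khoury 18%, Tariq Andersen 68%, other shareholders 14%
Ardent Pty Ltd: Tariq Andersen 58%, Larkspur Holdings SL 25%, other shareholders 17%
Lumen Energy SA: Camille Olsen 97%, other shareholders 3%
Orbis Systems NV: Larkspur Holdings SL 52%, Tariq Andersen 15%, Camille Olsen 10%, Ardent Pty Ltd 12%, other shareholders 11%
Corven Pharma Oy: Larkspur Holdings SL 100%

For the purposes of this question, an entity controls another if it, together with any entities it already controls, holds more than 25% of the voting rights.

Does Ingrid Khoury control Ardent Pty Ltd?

No

Ingrid holds 60% of Larkspur, so Ingrid controls Larkspur.
Larkspur holds 52% of Orbis, so Ingrid controls Orbis.
Larkspur holds 100% of Corven, so Ingrid controls Corven.
In Ardent, Ingrid's side holds only 25%, not > 25%.
So Ingrid does not control Ardent.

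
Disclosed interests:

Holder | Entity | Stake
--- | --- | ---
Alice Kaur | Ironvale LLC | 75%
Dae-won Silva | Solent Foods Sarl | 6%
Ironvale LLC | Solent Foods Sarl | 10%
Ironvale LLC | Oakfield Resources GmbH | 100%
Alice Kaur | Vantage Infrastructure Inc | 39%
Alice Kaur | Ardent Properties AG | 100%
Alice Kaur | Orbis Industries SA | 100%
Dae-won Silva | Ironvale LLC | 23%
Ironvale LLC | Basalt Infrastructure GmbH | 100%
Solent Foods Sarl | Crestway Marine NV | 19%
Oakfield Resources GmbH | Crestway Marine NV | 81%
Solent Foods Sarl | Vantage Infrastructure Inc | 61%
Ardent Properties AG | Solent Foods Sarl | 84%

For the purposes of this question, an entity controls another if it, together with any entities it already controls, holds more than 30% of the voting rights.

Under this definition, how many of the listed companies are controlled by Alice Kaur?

Alice holds 75% of Ironvale, so Alice controls Ironvale.
Alice holds 100% of Orbis, so Alice controls Orbis.
Alice holds 100% of Ardent, so Alice controls Ardent.
Ironvale and Ardent together hold 10% + 84% = 94% of Solent, so Alice controls Solent.
Ironvale holds 100% of Oakfield, so Alice controls Oakfield.
Solent and Alice together hold 61% + 39% = 100% of Vantage, so Alice controls Vantage.
Ironvale holds 100% of Basalt, so Alice controls Basalt.
Solent and Oakfield together hold 19% + 81% = 100% of Crestway, so Alice controls Crestway.
Alice controls 8 companies.

8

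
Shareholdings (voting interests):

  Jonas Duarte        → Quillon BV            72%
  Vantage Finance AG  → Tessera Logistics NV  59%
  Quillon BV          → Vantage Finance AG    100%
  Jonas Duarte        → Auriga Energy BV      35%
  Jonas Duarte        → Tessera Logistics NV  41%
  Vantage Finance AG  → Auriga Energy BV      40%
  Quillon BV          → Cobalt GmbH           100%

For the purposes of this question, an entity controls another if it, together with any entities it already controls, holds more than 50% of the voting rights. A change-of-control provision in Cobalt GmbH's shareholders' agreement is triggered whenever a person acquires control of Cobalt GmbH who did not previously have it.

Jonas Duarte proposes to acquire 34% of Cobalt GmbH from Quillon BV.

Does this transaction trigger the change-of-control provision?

The purchase adds only to Jonas's holdings (Quillon's stake shrinks), so Jonas is the only person who could newly come to control Cobalt.
Jonas holds 72% of Quillon, so Jonas controls Quillon.
Quillon holds 100% of Cobalt, so Jonas controls Cobalt.
So Jonas already controls Cobalt before the transaction.
After the purchase, Jonas holds 34% of Cobalt directly, and Quillon's stake falls to 66%.
Jonas controlled Cobalt already, so this is not a new person acquiring control; every other person's position is unchanged or reduced.
No new person acquires control, so the clause is not triggered.

No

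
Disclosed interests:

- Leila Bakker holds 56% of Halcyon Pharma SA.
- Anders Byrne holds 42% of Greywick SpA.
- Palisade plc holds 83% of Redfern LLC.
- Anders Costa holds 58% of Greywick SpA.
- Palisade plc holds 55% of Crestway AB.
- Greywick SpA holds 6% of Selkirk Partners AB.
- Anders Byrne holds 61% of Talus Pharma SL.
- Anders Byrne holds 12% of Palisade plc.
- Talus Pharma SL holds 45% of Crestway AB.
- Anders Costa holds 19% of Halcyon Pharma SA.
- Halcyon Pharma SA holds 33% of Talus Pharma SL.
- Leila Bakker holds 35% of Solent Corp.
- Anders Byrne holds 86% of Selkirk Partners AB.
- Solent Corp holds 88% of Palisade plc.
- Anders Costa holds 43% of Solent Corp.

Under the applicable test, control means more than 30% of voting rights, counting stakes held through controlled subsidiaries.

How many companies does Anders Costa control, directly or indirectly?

5

Anders Costa holds 58% of Greywick, so Anders Costa controls Greywick.
Anders Costa holds 43% of Solent, so Anders Costa controls Solent.
Solent holds 88% of Palisade, so Anders Costa controls Palisade.
Palisade holds 55% of Crestway, so Anders Costa controls Crestway.
Palisade holds 83% of Redfern, so Anders Costa controls Redfern.
No other company's threshold is met.
Anders Costa controls 5 companies.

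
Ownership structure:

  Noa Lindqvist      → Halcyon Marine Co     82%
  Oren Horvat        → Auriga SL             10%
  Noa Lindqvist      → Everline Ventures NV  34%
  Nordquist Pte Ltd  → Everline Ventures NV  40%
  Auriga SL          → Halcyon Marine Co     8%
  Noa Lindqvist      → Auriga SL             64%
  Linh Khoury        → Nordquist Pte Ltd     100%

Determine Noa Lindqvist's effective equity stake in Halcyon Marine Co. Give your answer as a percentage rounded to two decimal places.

Noa reaches Halcyon along 2 paths.
Via Auriga: 64% × 8% = 5.12%.
Direct stake: 82% = 82%.
Total: 5.12% + 82% = 87.12%.

87.12%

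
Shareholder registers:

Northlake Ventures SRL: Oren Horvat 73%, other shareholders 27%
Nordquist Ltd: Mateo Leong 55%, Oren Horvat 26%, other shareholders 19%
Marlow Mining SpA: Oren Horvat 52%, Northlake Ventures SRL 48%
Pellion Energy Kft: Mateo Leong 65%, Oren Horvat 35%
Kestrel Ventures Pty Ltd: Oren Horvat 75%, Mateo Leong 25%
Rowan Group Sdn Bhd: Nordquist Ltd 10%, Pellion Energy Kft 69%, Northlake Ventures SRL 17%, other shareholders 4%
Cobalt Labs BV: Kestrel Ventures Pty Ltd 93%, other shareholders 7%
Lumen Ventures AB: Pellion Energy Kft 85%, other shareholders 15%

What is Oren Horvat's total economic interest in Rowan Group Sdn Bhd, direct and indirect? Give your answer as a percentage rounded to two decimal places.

Oren reaches Rowan along 3 paths.
Via Nordquist: 26% × 10% = 2.6%.
Via Pellion: 35% × 69% = 24.15%.
Via Northlake: 73% × 17% = 12.41%.
Total: 2.6% + 24.15% + 12.41% = 39.16%.

39.16%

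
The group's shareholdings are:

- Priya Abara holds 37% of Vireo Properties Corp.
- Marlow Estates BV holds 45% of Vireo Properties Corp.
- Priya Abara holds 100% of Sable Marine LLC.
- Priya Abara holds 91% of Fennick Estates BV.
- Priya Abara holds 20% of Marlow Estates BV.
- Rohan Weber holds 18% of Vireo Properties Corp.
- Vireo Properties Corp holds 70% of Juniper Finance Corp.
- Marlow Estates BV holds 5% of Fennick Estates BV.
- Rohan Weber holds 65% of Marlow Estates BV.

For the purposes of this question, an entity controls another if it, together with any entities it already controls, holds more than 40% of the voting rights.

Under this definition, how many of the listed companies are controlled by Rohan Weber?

Rohan holds 65% of Marlow, so Rohan controls Marlow.
Rohan and Marlow together hold 18% + 45% = 63% of Vireo, so Rohan controls Vireo.
Vireo holds 70% of Juniper, so Rohan controls Juniper.
No other company's threshold is met.
Rohan controls 3 companies.

3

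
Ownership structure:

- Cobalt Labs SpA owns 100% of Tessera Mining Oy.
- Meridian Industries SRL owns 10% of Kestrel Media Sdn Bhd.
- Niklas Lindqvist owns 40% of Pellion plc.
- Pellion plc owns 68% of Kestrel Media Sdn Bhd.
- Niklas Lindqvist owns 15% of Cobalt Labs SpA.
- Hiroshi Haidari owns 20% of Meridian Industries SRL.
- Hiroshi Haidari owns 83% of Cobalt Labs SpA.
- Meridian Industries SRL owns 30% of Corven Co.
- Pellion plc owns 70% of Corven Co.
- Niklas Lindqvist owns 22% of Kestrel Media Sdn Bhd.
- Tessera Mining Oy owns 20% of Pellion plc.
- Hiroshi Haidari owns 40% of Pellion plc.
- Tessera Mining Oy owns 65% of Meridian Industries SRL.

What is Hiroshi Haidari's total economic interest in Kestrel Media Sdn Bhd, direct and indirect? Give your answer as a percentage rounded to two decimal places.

Hiroshi reaches Kestrel along 4 paths.
Via Meridian: 20% × 10% = 2%.
Via Cobalt → Tessera → Meridian: 83% × 100% × 65% × 10% = 5.395%.
Via Pellion: 40% × 68% = 27.2%.
Via Cobalt → Tessera → Pellion: 83% × 100% × 20% × 68% = 11.288%.
Total: 2% + 5.395% + 27.2% + 11.288% = 45.883%.
Rounded: 45.88%.

45.88%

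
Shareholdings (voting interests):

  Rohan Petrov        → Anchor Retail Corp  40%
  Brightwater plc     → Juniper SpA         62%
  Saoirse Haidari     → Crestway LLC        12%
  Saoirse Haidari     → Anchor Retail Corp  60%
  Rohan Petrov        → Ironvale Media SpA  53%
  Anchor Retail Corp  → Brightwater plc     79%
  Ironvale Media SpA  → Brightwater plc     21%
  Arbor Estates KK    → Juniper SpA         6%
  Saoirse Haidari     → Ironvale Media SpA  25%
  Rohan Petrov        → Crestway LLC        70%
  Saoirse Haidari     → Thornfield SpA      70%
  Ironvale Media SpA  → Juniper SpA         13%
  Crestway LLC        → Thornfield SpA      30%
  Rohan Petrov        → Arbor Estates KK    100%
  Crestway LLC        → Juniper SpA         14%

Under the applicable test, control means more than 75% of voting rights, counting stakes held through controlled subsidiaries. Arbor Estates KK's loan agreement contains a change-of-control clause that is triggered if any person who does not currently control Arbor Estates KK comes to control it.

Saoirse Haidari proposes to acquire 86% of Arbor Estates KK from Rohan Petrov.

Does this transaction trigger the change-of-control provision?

The purchase adds only to Saoirse's holdings (Rohan's stake shrinks), so Saoirse is the only person who could newly come to control Arbor.
Saoirse's largest direct stake is 70% in Thornfield, which does not meet the threshold, so Saoirse controls no company.
Neither Saoirse nor any entity Saoirse controls holds any voting interest in Arbor.
So before the transaction, Saoirse does not control Arbor.
After the purchase, Saoirse holds 86% of Arbor directly, and Rohan's stake falls to 14%.
Saoirse holds 86% of Arbor, so Saoirse controls Arbor.
Saoirse did not control Arbor before and does after, so the clause is triggered.

Yes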